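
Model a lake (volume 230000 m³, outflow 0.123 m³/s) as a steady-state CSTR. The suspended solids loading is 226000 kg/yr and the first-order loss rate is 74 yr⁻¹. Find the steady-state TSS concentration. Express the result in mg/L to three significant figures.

Outflow Q = 0.123 m³/s × 3.156e+07 s/yr = 3.882e+06 m³/yr.
Steady-state CSTR mass balance: W = Q·C + k·V·C, so C = W/(Q + kV).
Q + kV = 3.882e+06 + 74·230000 = 2.09e+07 m³/yr.
C = 226000/2.09e+07 = 0.01081 kg/m³ = 10.81 mg/L.

10.8 mg/L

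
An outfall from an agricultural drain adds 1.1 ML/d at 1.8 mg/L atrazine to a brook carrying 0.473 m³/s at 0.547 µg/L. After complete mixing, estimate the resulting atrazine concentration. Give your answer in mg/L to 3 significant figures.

1.1 ML/d = 0.01273 m³/s.
0.547 µg/L = 0.000547 mg/L.
By mass balance at complete mixing, C = (0.01273·1.8 + 0.473·0.000547) / (0.01273 + 0.473) = 0.02318/0.4857 = 0.04771 mg/L.

0.0477 mg/L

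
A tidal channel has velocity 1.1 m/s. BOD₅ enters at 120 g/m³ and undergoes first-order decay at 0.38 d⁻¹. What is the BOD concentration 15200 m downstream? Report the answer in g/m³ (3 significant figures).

Travel time t = 15200 m / 1.1 m/s = 1.52e+04/1.1 = 1.382e+04 s = 0.1599 d.
First-order decay: C = 120·exp(−0.38·0.1599) = 120·0.941 = 112.9 g/m³.

113 g/m³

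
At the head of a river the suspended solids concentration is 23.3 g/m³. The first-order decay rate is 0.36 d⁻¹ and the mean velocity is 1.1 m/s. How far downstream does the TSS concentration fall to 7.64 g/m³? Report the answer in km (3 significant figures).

From C = C₀·e^(−kt), t = ln(C₀/C)/k = ln(23.3/7.64)/0.36 = 1.115/0.36 = 3.097 d.
Distance = v·t = 1.1 m/s × 2.676e+05 s = 2.944e+05 m = 294.4 km.

294 km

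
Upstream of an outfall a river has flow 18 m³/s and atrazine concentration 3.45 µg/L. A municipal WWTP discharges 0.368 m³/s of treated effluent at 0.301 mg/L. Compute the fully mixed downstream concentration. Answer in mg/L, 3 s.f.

0.00941 mg/L

3.45 µg/L = 0.00345 mg/L.
Conservation of mass across the mixing zone: C = (0.368·0.301 + 18·0.00345) / (0.368 + 18) = 0.1729/18.37 = 0.009411 mg/L.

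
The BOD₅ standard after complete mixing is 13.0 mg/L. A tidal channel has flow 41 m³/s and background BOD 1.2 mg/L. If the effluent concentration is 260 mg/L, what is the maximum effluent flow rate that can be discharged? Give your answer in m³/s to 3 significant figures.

Mass balance at complete mixing: C_std·(Q_w + Q_r) = Q_w·C_e + Q_r·C_b.
Rearranging, Q_w = Q_r·(C_std − C_b)/(C_e − C_std) = 41·(13 − 1.2) / (260 − 13) = 1.959 m³/s.

1.96 m³/s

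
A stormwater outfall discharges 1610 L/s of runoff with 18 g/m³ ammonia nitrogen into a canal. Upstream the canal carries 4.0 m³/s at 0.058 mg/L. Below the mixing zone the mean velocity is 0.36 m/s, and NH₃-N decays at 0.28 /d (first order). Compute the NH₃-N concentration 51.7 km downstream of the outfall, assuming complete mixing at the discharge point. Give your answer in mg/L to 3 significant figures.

3.27 mg/L

1610 L/s = 1.61 m³/s.
After complete mixing, C₀ = (1.61·18 + 4·0.058) / 5.61 = 5.207 mg/L.
Travel time t = 5.17e+04 m / 0.36 m/s = 1.436e+05 s = 1.662 d.
C = 5.207·exp(−0.28·1.662) = 5.207·0.6279 = 3.269 mg/L.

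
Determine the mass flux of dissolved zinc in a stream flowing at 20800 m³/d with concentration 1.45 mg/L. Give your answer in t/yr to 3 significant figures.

20800 m³/d = 0.2407 m³/s.
Mass flux = Q·C = 0.2407 m³/s × 1.45 g/m³ = 0.3491 g/s.
= 0.3491 g/s × 31.56 = 11.02 t/yr.

11.0 t/yr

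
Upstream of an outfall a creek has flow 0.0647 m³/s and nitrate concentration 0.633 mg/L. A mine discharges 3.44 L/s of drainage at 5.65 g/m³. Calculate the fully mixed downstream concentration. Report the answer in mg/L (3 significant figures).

0.886 mg/L

3.44 L/s = 0.00344 m³/s.
Flow-weighted mixing gives C = (0.00344·5.65 + 0.0647·0.633) / (0.00344 + 0.0647) = 0.06039/0.06814 = 0.8863 mg/L.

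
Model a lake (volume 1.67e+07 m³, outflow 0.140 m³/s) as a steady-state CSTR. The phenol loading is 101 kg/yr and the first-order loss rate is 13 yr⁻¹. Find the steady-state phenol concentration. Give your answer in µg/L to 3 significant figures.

0.456 µg/L

Outflow Q = 0.140 m³/s × 3.156e+07 s/yr = 4.418e+06 m³/yr.
Steady-state CSTR mass balance: W = Q·C + k·V·C, so C = W/(Q + kV).
Q + kV = 4.418e+06 + 13·1.67e+07 = 2.215e+08 m³/yr.
C = 101/2.215e+08 = 4.559e-07 kg/m³ = 0.0004559 mg/L = 0.4559 µg/L.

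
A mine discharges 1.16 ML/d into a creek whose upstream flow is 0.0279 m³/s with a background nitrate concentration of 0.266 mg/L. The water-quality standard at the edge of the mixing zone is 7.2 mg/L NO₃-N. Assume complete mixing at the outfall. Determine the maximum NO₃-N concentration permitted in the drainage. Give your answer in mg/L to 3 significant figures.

21.6 mg/L

1.16 ML/d = 0.01343 m³/s.
Mass balance: 7.2·0.04133 = 0.01343·Cₑ + 0.0279·0.266.
Cₑ = (0.2975 − 0.007421) / 0.01343 = 21.61 mg/L.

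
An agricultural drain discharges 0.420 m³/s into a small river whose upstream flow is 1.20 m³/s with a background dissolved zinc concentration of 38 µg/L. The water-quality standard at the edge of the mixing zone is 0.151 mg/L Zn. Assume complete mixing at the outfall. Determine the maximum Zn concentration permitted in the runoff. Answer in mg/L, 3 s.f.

38 µg/L = 0.038 mg/L.
Mass balance: 0.151·1.62 = 0.42·Cₑ + 1.2·0.038.
Cₑ = (0.2446 − 0.0456) / 0.42 = 0.4739 mg/L.

0.474 mg/L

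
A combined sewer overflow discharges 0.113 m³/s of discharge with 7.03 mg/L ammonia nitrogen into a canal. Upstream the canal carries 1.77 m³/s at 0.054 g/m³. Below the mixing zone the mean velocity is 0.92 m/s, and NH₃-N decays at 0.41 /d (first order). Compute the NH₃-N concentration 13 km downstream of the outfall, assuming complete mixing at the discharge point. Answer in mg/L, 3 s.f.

0.442 mg/L

After complete mixing, C₀ = (0.113·7.03 + 1.77·0.054) / 1.883 = 0.4726 mg/L.
Travel time t = 1.3e+04 m / 0.92 m/s = 1.413e+04 s = 0.1635 d.
C = 0.4726·exp(−0.41·0.1635) = 0.4726·0.9351 = 0.442 mg/L.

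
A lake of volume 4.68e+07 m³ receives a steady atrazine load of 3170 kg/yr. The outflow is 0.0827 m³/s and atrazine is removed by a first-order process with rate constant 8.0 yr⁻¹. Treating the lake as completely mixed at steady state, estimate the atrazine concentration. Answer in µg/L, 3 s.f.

Outflow Q = 0.0827 m³/s × 3.156e+07 s/yr = 2.61e+06 m³/yr.
Steady-state CSTR mass balance: W = Q·C + k·V·C, so C = W/(Q + kV).
Q + kV = 2.61e+06 + 8.0·4.68e+07 = 3.77e+08 m³/yr.
C = 3170/3.77e+08 = 8.408e-06 kg/m³ = 0.008408 mg/L = 8.408 µg/L.

8.41 µg/L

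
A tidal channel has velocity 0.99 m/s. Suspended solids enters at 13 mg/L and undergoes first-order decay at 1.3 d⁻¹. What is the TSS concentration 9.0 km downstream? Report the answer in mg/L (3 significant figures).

11.3 mg/L

Travel time t = 9.0 km / 0.99 m/s = 9000/0.99 = 9091 s = 0.1052 d.
First-order decay: C = 13·exp(−1.3·0.1052) = 13·0.8722 = 11.34 mg/L.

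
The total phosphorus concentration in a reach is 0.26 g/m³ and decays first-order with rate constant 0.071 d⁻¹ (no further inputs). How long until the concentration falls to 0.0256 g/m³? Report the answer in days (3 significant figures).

t = ln(C₀/C)/k = ln(0.26/0.0256)/0.071 = 2.318/0.071 = 32.65 d.

32.6 d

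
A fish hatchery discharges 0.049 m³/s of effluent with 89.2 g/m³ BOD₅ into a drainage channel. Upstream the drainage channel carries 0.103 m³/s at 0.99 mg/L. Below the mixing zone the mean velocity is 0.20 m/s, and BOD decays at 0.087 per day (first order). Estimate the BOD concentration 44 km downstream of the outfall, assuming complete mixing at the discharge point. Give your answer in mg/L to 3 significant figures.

After complete mixing, C₀ = (0.049·89.2 + 0.103·0.99) / 0.152 = 29.43 mg/L.
Travel time t = 4.4e+04 m / 0.20 m/s = 2.2e+05 s = 2.546 d.
C = 29.43·exp(−0.087·2.546) = 29.43·0.8013 = 23.58 mg/L.

23.6 mg/L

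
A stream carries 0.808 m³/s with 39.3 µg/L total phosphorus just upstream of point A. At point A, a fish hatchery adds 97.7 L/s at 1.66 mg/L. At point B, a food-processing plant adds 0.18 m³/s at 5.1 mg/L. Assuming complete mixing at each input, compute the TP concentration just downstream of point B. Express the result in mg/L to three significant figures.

39.3 µg/L = 0.0393 mg/L.
97.7 L/s = 0.0977 m³/s.
After input A: C = (0.808·0.0393 + 0.0977·1.66) / 0.9057 = 0.2141 mg/L.
After input B: C = (0.9057·0.2141 + 0.18·5.1) / 1.086 = 1.024 mg/L.

1.02 mg/L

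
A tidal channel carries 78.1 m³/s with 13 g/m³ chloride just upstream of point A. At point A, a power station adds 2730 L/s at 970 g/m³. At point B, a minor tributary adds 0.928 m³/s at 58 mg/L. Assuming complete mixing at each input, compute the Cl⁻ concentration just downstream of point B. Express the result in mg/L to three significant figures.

45.5 mg/L

2730 L/s = 2.73 m³/s.
After input A: C = (78.1·13 + 2.73·970) / 80.83 = 45.32 mg/L.
After input B: C = (80.83·45.32 + 0.928·58) / 81.76 = 45.47 mg/L.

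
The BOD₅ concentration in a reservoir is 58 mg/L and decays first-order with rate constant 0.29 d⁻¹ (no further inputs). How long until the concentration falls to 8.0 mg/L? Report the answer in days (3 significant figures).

6.83 d

t = ln(C₀/C)/k = ln(58/8.0)/0.29 = 1.981/0.29 = 6.831 d.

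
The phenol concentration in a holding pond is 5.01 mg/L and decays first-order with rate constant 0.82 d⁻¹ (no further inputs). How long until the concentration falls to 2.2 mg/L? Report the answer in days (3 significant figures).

1.00 d

t = ln(C₀/C)/k = ln(5.01/2.2)/0.82 = 0.823/0.82 = 1.004 d.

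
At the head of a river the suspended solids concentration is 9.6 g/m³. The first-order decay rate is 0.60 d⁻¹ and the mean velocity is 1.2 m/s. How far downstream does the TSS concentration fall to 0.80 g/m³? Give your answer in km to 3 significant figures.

429 km

From C = C₀·e^(−kt), t = ln(C₀/C)/k = ln(9.6/0.80)/0.60 = 2.485/0.60 = 4.142 d.
Distance = v·t = 1.2 m/s × 3.578e+05 s = 4.294e+05 m = 429.4 km.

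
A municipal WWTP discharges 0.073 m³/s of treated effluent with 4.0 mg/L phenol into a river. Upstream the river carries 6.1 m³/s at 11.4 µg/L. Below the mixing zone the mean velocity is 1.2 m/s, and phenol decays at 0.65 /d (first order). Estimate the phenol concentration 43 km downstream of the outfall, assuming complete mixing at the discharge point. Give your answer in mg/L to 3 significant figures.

0.0447 mg/L

11.4 µg/L = 0.0114 mg/L.
After complete mixing, C₀ = (0.073·4 + 6.1·0.0114) / 6.173 = 0.05857 mg/L.
Travel time t = 4.3e+04 m / 1.2 m/s = 3.583e+04 s = 0.4147 d.
C = 0.05857·exp(−0.65·0.4147) = 0.05857·0.7637 = 0.04473 mg/L.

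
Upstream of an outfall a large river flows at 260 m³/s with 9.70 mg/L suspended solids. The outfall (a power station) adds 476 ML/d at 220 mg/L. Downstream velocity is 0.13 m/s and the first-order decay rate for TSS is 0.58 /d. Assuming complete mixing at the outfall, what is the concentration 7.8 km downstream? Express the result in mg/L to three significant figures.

476 ML/d = 5.509 m³/s.
After complete mixing, C₀ = (5.509·220 + 260·9.7) / 265.5 = 14.06 mg/L.
Travel time t = 7800 m / 0.13 m/s = 6e+04 s = 0.6944 d.
C = 14.06·exp(−0.58·0.6944) = 14.06·0.6685 = 9.401 mg/L.

9.40 mg/L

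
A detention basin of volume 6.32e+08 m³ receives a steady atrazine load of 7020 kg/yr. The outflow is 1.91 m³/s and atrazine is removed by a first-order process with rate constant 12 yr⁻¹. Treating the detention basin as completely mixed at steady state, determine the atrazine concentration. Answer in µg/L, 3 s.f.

0.918 µg/L

Outflow Q = 1.91 m³/s × 3.156e+07 s/yr = 6.028e+07 m³/yr.
Steady-state CSTR mass balance: W = Q·C + k·V·C, so C = W/(Q + kV).
Q + kV = 6.028e+07 + 12·6.32e+08 = 7.644e+09 m³/yr.
C = 7020/7.644e+09 = 9.183e-07 kg/m³ = 0.0009183 mg/L = 0.9183 µg/L.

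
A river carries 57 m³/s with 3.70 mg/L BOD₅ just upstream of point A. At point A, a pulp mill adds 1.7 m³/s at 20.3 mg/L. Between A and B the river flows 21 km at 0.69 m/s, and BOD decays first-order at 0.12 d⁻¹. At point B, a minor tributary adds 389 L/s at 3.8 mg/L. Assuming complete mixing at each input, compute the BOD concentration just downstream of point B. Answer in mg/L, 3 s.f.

4.01 mg/L

After input A: C = (57·3.7 + 1.7·20.3) / 58.7 = 4.181 mg/L.
Over the 21 km reach to input B (t = 3.043e+04 s = 0.3523 d), decay gives C = 4.181·exp(−0.12·0.3523) = 4.008 mg/L.
389 L/s = 0.389 m³/s.
After input B: C = (58.7·4.008 + 0.389·3.8) / 59.09 = 4.006 mg/L.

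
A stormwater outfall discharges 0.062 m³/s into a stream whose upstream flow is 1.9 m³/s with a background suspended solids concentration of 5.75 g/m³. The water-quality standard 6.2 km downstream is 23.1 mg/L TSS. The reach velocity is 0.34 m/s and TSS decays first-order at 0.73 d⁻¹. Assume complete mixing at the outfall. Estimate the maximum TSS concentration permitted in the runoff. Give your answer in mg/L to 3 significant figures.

Travel time to the compliance point: t = 6200/0.34 = 1.824e+04 s = 0.2111 d; decay factor exp(−0.73·0.2111) = 0.8572.
So the concentration just after mixing may be at most 23.1/0.8572 = 26.95 mg/L.
Mass balance: 26.95·1.962 = 0.062·Cₑ + 1.9·5.75.
Cₑ = (52.87 − 10.92) / 0.062 = 676.6 mg/L.

677 mg/L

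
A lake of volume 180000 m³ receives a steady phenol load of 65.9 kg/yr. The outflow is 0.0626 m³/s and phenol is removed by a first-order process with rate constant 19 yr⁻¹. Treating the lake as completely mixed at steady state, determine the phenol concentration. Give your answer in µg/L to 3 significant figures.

12.2 µg/L

Outflow Q = 0.0626 m³/s × 3.156e+07 s/yr = 1.976e+06 m³/yr.
Steady-state CSTR mass balance: W = Q·C + k·V·C, so C = W/(Q + kV).
Q + kV = 1.976e+06 + 19·180000 = 5.396e+06 m³/yr.
C = 65.9/5.396e+06 = 1.221e-05 kg/m³ = 0.01221 mg/L = 12.21 µg/L.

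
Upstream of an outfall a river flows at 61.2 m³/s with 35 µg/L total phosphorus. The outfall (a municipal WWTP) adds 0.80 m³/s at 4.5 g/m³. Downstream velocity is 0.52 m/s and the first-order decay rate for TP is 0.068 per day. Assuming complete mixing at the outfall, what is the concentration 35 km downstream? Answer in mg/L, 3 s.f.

0.0878 mg/L

35 µg/L = 0.035 mg/L.
After complete mixing, C₀ = (0.8·4.5 + 61.2·0.035) / 62 = 0.09261 mg/L.
Travel time t = 3.5e+04 m / 0.52 m/s = 6.731e+04 s = 0.779 d.
C = 0.09261·exp(−0.068·0.779) = 0.09261·0.9484 = 0.08783 mg/L.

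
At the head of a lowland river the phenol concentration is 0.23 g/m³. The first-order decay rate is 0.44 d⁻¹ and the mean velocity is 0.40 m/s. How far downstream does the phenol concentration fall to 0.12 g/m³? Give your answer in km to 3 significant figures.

51.1 km

From C = C₀·e^(−kt), t = ln(C₀/C)/k = ln(0.23/0.12)/0.44 = 0.6506/0.44 = 1.479 d.
Distance = v·t = 0.40 m/s × 1.278e+05 s = 5.11e+04 m = 51.1 km.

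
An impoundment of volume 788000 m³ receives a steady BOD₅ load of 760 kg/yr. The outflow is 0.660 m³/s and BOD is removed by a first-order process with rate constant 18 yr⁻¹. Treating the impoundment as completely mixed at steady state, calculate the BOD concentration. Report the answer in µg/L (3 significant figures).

21.7 µg/L

Outflow Q = 0.660 m³/s × 3.156e+07 s/yr = 2.083e+07 m³/yr.
Steady-state CSTR mass balance: W = Q·C + k·V·C, so C = W/(Q + kV).
Q + kV = 2.083e+07 + 18·788000 = 3.501e+07 m³/yr.
C = 760/3.501e+07 = 2.171e-05 kg/m³ = 0.02171 mg/L = 21.71 µg/L.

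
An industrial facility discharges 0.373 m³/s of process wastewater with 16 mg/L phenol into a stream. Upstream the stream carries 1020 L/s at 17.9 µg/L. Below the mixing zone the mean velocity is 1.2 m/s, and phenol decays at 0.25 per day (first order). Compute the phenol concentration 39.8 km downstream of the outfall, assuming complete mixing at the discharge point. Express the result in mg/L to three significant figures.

1020 L/s = 1.02 m³/s.
17.9 µg/L = 0.0179 mg/L.
After complete mixing, C₀ = (0.373·16 + 1.02·0.0179) / 1.393 = 4.297 mg/L.
Travel time t = 3.98e+04 m / 1.2 m/s = 3.317e+04 s = 0.3839 d.
C = 4.297·exp(−0.25·0.3839) = 4.297·0.9085 = 3.904 mg/L.

3.90 mg/L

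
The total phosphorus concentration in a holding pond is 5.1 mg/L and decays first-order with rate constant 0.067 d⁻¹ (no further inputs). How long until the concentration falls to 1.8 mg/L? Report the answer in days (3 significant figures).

t = ln(C₀/C)/k = ln(5.1/1.8)/0.067 = 1.041/0.067 = 15.54 d.

15.5 d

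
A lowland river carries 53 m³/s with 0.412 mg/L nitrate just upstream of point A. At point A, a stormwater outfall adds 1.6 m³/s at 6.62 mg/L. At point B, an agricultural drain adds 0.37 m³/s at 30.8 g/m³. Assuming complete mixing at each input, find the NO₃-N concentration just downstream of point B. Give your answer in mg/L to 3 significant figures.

0.797 mg/L

After input A: C = (53·0.412 + 1.6·6.62) / 54.6 = 0.5939 mg/L.
After input B: C = (54.6·0.5939 + 0.37·30.8) / 54.97 = 0.7972 mg/L.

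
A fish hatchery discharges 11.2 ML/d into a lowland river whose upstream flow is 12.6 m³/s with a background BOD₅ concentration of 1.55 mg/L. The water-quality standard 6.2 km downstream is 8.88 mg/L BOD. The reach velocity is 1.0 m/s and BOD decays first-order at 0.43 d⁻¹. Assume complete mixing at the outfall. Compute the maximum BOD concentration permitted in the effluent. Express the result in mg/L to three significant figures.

11.2 ML/d = 0.1296 m³/s.
Travel time to the compliance point: t = 6200/1.0 = 6200 s = 0.07176 d; decay factor exp(−0.43·0.07176) = 0.9696.
So the concentration just after mixing may be at most 8.88/0.9696 = 9.158 mg/L.
Mass balance: 9.158·12.73 = 0.1296·Cₑ + 12.6·1.55.
Cₑ = (116.6 − 19.53) / 0.1296 = 748.7 mg/L.

749 mg/L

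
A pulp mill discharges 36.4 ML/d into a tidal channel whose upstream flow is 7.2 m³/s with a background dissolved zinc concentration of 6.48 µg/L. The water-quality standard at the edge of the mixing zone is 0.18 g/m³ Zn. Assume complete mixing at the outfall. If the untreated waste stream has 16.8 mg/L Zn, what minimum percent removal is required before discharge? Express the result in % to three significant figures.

81.3 %

36.4 ML/d = 0.4213 m³/s.
6.48 µg/L = 0.00648 mg/L.
Mass balance: 0.18·7.621 = 0.4213·Cₑ + 7.2·0.00648.
Cₑ = (1.372 − 0.04666) / 0.4213 = 3.145 mg/L.
Required removal = 1 − 3.145/16.8 = 81.28 %.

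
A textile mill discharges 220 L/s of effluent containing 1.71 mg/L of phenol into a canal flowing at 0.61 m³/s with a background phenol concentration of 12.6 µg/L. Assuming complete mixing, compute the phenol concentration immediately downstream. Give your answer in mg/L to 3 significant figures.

0.463 mg/L

220 L/s = 0.22 m³/s.
12.6 µg/L = 0.0126 mg/L.
Flow-weighted mixing gives C = (0.22·1.71 + 0.61·0.0126) / (0.22 + 0.61) = 0.3839/0.83 = 0.4625 mg/L.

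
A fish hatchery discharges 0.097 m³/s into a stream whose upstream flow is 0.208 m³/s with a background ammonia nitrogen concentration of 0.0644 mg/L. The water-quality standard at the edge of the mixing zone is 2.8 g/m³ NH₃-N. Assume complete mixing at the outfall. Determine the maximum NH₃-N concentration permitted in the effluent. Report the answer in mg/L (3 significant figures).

Mass balance: 2.8·0.305 = 0.097·Cₑ + 0.208·0.0644.
Cₑ = (0.854 − 0.0134) / 0.097 = 8.666 mg/L.

8.67 mg/L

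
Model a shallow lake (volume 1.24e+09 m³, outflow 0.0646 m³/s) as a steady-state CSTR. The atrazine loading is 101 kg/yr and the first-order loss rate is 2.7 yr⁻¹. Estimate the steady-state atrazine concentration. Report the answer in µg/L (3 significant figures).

0.0301 µg/L

Outflow Q = 0.0646 m³/s × 3.156e+07 s/yr = 2.039e+06 m³/yr.
Steady-state CSTR mass balance: W = Q·C + k·V·C, so C = W/(Q + kV).
Q + kV = 2.039e+06 + 2.7·1.24e+09 = 3.35e+09 m³/yr.
C = 101/3.35e+09 = 3.015e-08 kg/m³ = 3.015e-05 mg/L = 0.03015 µg/L.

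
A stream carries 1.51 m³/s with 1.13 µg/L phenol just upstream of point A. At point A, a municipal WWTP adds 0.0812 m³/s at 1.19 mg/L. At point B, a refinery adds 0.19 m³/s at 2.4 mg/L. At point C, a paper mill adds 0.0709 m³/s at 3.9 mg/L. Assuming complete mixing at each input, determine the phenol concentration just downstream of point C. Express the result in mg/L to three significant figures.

1.13 µg/L = 0.00113 mg/L.
After input A: C = (1.51·0.00113 + 0.0812·1.19) / 1.591 = 0.0618 mg/L.
After input B: C = (1.591·0.0618 + 0.19·2.4) / 1.781 = 0.3112 mg/L.
After input C: C = (1.781·0.3112 + 0.0709·3.9) / 1.852 = 0.4486 mg/L.

0.449 mg/L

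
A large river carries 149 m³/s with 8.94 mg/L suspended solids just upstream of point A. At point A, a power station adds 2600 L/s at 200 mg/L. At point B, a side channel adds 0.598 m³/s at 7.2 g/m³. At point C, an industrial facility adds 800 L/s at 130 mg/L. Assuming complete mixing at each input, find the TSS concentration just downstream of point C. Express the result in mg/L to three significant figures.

2600 L/s = 2.6 m³/s.
After input A: C = (149·8.94 + 2.6·200) / 151.6 = 12.22 mg/L.
After input B: C = (151.6·12.22 + 0.598·7.2) / 152.2 = 12.2 mg/L.
800 L/s = 0.8 m³/s.
After input C: C = (152.2·12.2 + 0.8·130) / 153 = 12.81 mg/L.

12.8 mg/L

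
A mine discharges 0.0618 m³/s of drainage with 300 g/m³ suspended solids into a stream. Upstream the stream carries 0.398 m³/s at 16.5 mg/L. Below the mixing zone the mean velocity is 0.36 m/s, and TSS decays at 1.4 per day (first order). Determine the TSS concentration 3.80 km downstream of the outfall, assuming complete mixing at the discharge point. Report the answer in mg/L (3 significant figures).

After complete mixing, C₀ = (0.0618·300 + 0.398·16.5) / 0.4598 = 54.6 mg/L.
Travel time t = 3800 m / 0.36 m/s = 1.056e+04 s = 0.1222 d.
C = 54.6·exp(−1.4·0.1222) = 54.6·0.8428 = 46.02 mg/L.

46.0 mg/L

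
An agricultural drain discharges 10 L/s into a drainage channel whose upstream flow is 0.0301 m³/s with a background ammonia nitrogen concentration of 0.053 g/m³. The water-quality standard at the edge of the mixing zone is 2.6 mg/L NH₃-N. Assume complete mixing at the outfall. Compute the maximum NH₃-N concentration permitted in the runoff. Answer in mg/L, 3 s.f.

10 L/s = 0.01 m³/s.
Mass balance: 2.6·0.0401 = 0.01·Cₑ + 0.0301·0.053.
Cₑ = (0.1043 − 0.001595) / 0.01 = 10.27 mg/L.

10.3 mg/L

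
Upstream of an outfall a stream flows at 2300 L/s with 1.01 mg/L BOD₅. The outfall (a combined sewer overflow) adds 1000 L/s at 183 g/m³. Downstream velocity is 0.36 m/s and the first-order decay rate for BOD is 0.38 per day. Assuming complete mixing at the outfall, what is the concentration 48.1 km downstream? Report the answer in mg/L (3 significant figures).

1000 L/s = 1 m³/s.
2300 L/s = 2.3 m³/s.
After complete mixing, C₀ = (1·183 + 2.3·1.01) / 3.3 = 56.16 mg/L.
Travel time t = 4.81e+04 m / 0.36 m/s = 1.336e+05 s = 1.546 d.
C = 56.16·exp(−0.38·1.546) = 56.16·0.5556 = 31.2 mg/L.

31.2 mg/L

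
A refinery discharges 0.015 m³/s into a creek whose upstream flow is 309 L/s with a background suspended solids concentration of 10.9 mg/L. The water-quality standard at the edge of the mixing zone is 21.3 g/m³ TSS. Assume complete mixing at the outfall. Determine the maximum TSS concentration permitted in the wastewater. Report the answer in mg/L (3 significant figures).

236 mg/L

309 L/s = 0.309 m³/s.
Mass balance: 21.3·0.324 = 0.015·Cₑ + 0.309·10.9.
Cₑ = (6.901 − 3.368) / 0.015 = 235.5 mg/L.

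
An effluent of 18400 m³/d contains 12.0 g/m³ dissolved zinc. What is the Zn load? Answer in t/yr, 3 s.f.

80.6 t/yr

18400 m³/d = 0.213 m³/s.
Mass flux = Q·C = 0.213 m³/s × 12 g/m³ = 2.556 g/s.
= 2.556 g/s × 31.56 = 80.65 t/yr.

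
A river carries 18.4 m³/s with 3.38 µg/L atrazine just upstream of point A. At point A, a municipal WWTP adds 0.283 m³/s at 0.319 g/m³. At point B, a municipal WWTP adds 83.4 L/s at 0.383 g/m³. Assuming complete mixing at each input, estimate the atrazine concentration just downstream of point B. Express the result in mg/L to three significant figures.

3.38 µg/L = 0.00338 mg/L.
After input A: C = (18.4·0.00338 + 0.283·0.319) / 18.68 = 0.008161 mg/L.
83.4 L/s = 0.0834 m³/s.
After input B: C = (18.68·0.008161 + 0.0834·0.383) / 18.77 = 0.009827 mg/L.

0.00983 mg/L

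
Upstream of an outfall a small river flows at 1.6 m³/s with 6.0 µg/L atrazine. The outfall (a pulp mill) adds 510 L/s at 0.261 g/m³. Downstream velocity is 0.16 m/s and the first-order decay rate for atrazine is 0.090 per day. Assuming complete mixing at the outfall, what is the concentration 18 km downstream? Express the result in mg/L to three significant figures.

0.0602 mg/L

510 L/s = 0.51 m³/s.
6.0 µg/L = 0.006 mg/L.
After complete mixing, C₀ = (0.51·0.261 + 1.6·0.006) / 2.11 = 0.06764 mg/L.
Travel time t = 1.8e+04 m / 0.16 m/s = 1.125e+05 s = 1.302 d.
C = 0.06764·exp(−0.090·1.302) = 0.06764·0.8894 = 0.06016 mg/L.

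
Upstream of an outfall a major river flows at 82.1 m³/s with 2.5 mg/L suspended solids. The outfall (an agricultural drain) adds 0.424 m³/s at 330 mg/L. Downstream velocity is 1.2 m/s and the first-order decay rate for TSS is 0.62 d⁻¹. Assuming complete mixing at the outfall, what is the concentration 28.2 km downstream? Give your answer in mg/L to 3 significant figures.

3.53 mg/L

After complete mixing, C₀ = (0.424·330 + 82.1·2.5) / 82.52 = 4.183 mg/L.
Travel time t = 2.82e+04 m / 1.2 m/s = 2.35e+04 s = 0.272 d.
C = 4.183·exp(−0.62·0.272) = 4.183·0.8448 = 3.534 mg/L.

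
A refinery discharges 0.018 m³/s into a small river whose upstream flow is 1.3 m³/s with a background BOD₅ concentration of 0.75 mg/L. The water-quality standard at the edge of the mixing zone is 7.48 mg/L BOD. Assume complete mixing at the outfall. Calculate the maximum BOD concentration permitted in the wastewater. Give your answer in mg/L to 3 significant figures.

494 mg/L

Mass balance: 7.48·1.318 = 0.018·Cₑ + 1.3·0.75.
Cₑ = (9.859 − 0.975) / 0.018 = 493.5 mg/L.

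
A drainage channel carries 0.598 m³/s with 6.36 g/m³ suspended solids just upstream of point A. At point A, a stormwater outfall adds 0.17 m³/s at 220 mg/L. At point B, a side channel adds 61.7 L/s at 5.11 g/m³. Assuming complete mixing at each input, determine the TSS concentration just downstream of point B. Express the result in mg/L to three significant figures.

After input A: C = (0.598·6.36 + 0.17·220) / 0.768 = 53.65 mg/L.
61.7 L/s = 0.0617 m³/s.
After input B: C = (0.768·53.65 + 0.0617·5.11) / 0.8297 = 50.04 mg/L.

50.0 mg/L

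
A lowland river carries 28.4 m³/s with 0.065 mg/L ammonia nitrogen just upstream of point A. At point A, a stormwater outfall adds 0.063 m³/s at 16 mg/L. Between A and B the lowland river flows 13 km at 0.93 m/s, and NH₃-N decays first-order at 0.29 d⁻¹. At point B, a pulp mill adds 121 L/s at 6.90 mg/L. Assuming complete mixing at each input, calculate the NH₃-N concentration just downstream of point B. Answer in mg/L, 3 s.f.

After input A: C = (28.4·0.065 + 0.063·16) / 28.46 = 0.1003 mg/L.
Over the 13 km reach to input B (t = 1.398e+04 s = 0.1618 d), decay gives C = 0.1003·exp(−0.29·0.1618) = 0.09567 mg/L.
121 L/s = 0.121 m³/s.
After input B: C = (28.46·0.09567 + 0.121·6.9) / 28.58 = 0.1245 mg/L.

0.124 mg/L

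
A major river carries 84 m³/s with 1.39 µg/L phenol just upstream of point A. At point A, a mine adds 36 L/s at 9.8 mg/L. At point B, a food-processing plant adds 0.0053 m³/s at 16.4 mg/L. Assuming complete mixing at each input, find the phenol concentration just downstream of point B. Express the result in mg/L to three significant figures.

1.39 µg/L = 0.00139 mg/L.
36 L/s = 0.036 m³/s.
After input A: C = (84·0.00139 + 0.036·9.8) / 84.04 = 0.005588 mg/L.
After input B: C = (84.04·0.005588 + 0.0053·16.4) / 84.04 = 0.006622 mg/L.

0.00662 mg/L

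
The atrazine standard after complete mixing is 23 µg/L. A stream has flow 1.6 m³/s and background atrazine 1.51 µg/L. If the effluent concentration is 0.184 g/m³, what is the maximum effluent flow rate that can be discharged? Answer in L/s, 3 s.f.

1.51 µg/L = 0.00151 mg/L.
23 µg/L = 0.023 mg/L.
Mass balance at complete mixing: C_std·(Q_w + Q_r) = Q_w·C_e + Q_r·C_b.
Rearranging, Q_w = Q_r·(C_std − C_b)/(C_e − C_std) = 1.6·(0.023 − 0.00151) / (0.184 − 0.023) = 0.2136 m³/s.
= 213.6 L/s.

214 L/s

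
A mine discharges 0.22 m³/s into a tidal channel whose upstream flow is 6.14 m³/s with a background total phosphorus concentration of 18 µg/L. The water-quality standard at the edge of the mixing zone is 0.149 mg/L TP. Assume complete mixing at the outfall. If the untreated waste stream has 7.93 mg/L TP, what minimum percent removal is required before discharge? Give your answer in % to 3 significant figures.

18 µg/L = 0.018 mg/L.
Mass balance: 0.149·6.36 = 0.22·Cₑ + 6.14·0.018.
Cₑ = (0.9476 − 0.1105) / 0.22 = 3.805 mg/L.
Required removal = 1 − 3.805/7.93 = 52.02 %.

52.0 %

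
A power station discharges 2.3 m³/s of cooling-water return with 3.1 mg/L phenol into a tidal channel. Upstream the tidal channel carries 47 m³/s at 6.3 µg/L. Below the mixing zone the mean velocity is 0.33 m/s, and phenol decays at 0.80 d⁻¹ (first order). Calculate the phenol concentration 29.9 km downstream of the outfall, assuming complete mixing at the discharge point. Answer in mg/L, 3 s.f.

0.0651 mg/L

6.3 µg/L = 0.0063 mg/L.
After complete mixing, C₀ = (2.3·3.1 + 47·0.0063) / 49.3 = 0.1506 mg/L.
Travel time t = 2.99e+04 m / 0.33 m/s = 9.061e+04 s = 1.049 d.
C = 0.1506·exp(−0.80·1.049) = 0.1506·0.4322 = 0.0651 mg/L.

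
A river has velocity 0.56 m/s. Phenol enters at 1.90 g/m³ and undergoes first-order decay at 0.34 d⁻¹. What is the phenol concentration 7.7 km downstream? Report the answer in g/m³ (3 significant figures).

Travel time t = 7.7 km / 0.56 m/s = 7700/0.56 = 1.375e+04 s = 0.1591 d.
First-order decay: C = 1.90·exp(−0.34·0.1591) = 1.90·0.9473 = 1.8 g/m³.

1.80 g/m³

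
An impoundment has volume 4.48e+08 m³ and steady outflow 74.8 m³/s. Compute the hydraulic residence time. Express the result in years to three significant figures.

0.190 yr

Q = 74.8 m³/s × 3.156e+07 s/yr = 2.361e+09 m³/yr.
Hydraulic residence time τ = V/Q = 4.48e+08/2.361e+09 = 0.1898 yr.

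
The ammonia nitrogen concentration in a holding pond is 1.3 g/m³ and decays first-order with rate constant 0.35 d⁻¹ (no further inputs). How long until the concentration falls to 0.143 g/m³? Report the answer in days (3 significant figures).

6.31 d

t = ln(C₀/C)/k = ln(1.3/0.143)/0.35 = 2.207/0.35 = 6.306 d.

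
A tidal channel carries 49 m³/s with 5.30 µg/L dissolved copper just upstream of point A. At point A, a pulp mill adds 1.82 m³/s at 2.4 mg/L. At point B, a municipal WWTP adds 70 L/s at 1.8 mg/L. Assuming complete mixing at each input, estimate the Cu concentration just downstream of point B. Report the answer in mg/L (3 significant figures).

0.0934 mg/L

5.30 µg/L = 0.0053 mg/L.
After input A: C = (49·0.0053 + 1.82·2.4) / 50.82 = 0.09106 mg/L.
70 L/s = 0.07 m³/s.
After input B: C = (50.82·0.09106 + 0.07·1.8) / 50.89 = 0.09341 mg/L.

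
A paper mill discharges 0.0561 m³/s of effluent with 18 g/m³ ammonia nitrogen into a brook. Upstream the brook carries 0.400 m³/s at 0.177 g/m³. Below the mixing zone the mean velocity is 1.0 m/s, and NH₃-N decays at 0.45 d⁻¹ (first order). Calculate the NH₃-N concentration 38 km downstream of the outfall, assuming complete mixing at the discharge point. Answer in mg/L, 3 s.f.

After complete mixing, C₀ = (0.0561·18 + 0.4·0.177) / 0.4561 = 2.369 mg/L.
Travel time t = 3.8e+04 m / 1.0 m/s = 3.8e+04 s = 0.4398 d.
C = 2.369·exp(−0.45·0.4398) = 2.369·0.8204 = 1.944 mg/L.

1.94 mg/L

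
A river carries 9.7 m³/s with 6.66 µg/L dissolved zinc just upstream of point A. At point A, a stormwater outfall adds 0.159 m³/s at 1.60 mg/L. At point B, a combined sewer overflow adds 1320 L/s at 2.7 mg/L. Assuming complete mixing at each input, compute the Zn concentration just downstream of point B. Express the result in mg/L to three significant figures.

0.347 mg/L

6.66 µg/L = 0.00666 mg/L.
After input A: C = (9.7·0.00666 + 0.159·1.6) / 9.859 = 0.03236 mg/L.
1320 L/s = 1.32 m³/s.
After input B: C = (9.859·0.03236 + 1.32·2.7) / 11.18 = 0.3473 mg/L.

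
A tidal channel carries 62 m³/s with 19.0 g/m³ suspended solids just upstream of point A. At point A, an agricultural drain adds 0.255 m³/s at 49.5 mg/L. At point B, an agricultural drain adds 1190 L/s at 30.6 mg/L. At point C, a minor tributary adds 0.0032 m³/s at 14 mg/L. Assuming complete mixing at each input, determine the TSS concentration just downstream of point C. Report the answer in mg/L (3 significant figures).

19.3 mg/L

After input A: C = (62·19 + 0.255·49.5) / 62.26 = 19.12 mg/L.
1190 L/s = 1.19 m³/s.
After input B: C = (62.26·19.12 + 1.19·30.6) / 63.45 = 19.34 mg/L.
After input C: C = (63.45·19.34 + 0.0032·14) / 63.45 = 19.34 mg/L.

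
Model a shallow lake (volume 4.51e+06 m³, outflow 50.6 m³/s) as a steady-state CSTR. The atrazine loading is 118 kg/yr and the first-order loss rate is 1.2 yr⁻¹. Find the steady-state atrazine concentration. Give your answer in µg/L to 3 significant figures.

Outflow Q = 50.6 m³/s × 3.156e+07 s/yr = 1.597e+09 m³/yr.
Steady-state CSTR mass balance: W = Q·C + k·V·C, so C = W/(Q + kV).
Q + kV = 1.597e+09 + 1.2·4.51e+06 = 1.602e+09 m³/yr.
C = 118/1.602e+09 = 7.365e-08 kg/m³ = 7.365e-05 mg/L = 0.07365 µg/L.

0.0736 µg/L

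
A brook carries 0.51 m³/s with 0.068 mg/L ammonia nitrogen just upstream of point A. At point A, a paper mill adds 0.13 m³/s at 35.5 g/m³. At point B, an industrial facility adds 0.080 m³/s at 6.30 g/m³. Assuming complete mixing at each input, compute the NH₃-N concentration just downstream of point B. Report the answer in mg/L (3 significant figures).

After input A: C = (0.51·0.068 + 0.13·35.5) / 0.64 = 7.265 mg/L.
After input B: C = (0.64·7.265 + 0.08·6.3) / 0.72 = 7.158 mg/L.

7.16 mg/L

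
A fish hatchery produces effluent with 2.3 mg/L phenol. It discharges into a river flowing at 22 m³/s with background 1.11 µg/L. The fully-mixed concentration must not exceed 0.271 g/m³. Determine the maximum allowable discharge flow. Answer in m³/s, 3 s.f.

2.93 m³/s

1.11 µg/L = 0.00111 mg/L.
Mass balance at complete mixing: C_std·(Q_w + Q_r) = Q_w·C_e + Q_r·C_b.
Rearranging, Q_w = Q_r·(C_std − C_b)/(C_e − C_std) = 22·(0.271 − 0.00111) / (2.3 − 0.271) = 2.926 m³/s.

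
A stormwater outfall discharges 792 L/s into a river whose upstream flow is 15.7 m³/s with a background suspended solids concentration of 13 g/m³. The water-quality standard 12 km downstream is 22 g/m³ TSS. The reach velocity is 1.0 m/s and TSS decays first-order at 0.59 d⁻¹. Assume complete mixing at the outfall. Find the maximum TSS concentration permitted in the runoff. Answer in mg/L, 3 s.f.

792 L/s = 0.792 m³/s.
Travel time to the compliance point: t = 1.2e+04/1.0 = 1.2e+04 s = 0.1389 d; decay factor exp(−0.59·0.1389) = 0.9213.
So the concentration just after mixing may be at most 22/0.9213 = 23.88 mg/L.
Mass balance: 23.88·16.49 = 0.792·Cₑ + 15.7·13.
Cₑ = (393.8 − 204.1) / 0.792 = 239.5 mg/L.

240 mg/L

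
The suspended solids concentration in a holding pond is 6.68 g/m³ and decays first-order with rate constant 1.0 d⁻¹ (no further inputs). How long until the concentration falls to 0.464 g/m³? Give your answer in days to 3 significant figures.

t = ln(C₀/C)/k = ln(6.68/0.464)/1.0 = 2.667/1.0 = 2.667 d.

2.67 d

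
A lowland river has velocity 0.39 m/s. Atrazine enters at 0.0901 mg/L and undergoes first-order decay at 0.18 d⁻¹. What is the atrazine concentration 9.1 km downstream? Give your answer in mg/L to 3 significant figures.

Travel time t = 9.1 km / 0.39 m/s = 9100/0.39 = 2.333e+04 s = 0.2701 d.
First-order decay: C = 0.0901·exp(−0.18·0.2701) = 0.0901·0.9526 = 0.08582 mg/L.

0.0858 mg/L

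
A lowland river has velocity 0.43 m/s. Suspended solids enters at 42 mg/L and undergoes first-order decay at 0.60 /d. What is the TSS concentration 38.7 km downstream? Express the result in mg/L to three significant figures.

22.5 mg/L

Travel time t = 38.7 km / 0.43 m/s = 3.87e+04/0.43 = 9e+04 s = 1.042 d.
First-order decay: C = 42·exp(−0.60·1.042) = 42·0.5353 = 22.48 mg/L.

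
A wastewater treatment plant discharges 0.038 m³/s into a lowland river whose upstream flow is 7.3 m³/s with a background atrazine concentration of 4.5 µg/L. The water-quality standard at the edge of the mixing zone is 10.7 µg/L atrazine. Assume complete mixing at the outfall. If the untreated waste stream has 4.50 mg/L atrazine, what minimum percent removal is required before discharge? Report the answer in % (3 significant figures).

73.3 %

4.5 µg/L = 0.0045 mg/L.
10.7 µg/L = 0.0107 mg/L.
Mass balance: 0.0107·7.338 = 0.038·Cₑ + 7.3·0.0045.
Cₑ = (0.07852 − 0.03285) / 0.038 = 1.202 mg/L.
Required removal = 1 − 1.202/4.50 = 73.29 %.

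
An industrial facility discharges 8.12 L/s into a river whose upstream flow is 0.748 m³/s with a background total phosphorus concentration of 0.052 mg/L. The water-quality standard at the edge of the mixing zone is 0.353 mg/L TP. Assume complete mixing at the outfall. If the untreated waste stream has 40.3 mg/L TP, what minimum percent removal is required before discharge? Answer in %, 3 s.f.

8.12 L/s = 0.00812 m³/s.
Mass balance: 0.353·0.7561 = 0.00812·Cₑ + 0.748·0.052.
Cₑ = (0.2669 − 0.0389) / 0.00812 = 28.08 mg/L.
Required removal = 1 − 28.08/40.3 = 30.32 %.

30.3 %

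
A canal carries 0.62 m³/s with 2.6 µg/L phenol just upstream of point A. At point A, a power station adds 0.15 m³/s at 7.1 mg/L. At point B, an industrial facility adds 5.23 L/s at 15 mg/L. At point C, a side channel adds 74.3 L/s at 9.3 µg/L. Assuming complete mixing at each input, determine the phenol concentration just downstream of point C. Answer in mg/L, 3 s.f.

2.6 µg/L = 0.0026 mg/L.
After input A: C = (0.62·0.0026 + 0.15·7.1) / 0.77 = 1.385 mg/L.
5.23 L/s = 0.00523 m³/s.
After input B: C = (0.77·1.385 + 0.00523·15) / 0.7752 = 1.477 mg/L.
74.3 L/s = 0.0743 m³/s.
9.3 µg/L = 0.0093 mg/L.
After input C: C = (0.7752·1.477 + 0.0743·0.0093) / 0.8495 = 1.349 mg/L.

1.35 mg/L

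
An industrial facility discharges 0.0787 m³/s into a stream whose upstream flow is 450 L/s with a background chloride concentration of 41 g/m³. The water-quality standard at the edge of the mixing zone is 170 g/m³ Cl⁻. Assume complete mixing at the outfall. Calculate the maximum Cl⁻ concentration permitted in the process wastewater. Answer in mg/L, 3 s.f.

908 mg/L

450 L/s = 0.45 m³/s.
Mass balance: 170·0.5287 = 0.0787·Cₑ + 0.45·41.
Cₑ = (89.88 − 18.45) / 0.0787 = 907.6 mg/L.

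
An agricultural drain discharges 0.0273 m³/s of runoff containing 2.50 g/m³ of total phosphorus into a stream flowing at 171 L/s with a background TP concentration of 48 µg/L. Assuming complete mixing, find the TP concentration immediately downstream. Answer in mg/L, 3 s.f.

0.386 mg/L

171 L/s = 0.171 m³/s.
48 µg/L = 0.048 mg/L.
Conservation of mass across the mixing zone: C = (0.0273·2.5 + 0.171·0.048) / (0.0273 + 0.171) = 0.07646/0.1983 = 0.3856 mg/L.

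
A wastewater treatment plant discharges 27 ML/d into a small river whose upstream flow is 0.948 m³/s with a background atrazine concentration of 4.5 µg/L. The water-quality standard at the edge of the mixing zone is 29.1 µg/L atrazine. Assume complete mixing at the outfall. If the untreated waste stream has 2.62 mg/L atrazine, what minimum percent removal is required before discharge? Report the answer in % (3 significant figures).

27 ML/d = 0.3125 m³/s.
4.5 µg/L = 0.0045 mg/L.
29.1 µg/L = 0.0291 mg/L.
Mass balance: 0.0291·1.26 = 0.3125·Cₑ + 0.948·0.0045.
Cₑ = (0.03668 − 0.004266) / 0.3125 = 0.1037 mg/L.
Required removal = 1 − 0.1037/2.62 = 96.04 %.

96.0 %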